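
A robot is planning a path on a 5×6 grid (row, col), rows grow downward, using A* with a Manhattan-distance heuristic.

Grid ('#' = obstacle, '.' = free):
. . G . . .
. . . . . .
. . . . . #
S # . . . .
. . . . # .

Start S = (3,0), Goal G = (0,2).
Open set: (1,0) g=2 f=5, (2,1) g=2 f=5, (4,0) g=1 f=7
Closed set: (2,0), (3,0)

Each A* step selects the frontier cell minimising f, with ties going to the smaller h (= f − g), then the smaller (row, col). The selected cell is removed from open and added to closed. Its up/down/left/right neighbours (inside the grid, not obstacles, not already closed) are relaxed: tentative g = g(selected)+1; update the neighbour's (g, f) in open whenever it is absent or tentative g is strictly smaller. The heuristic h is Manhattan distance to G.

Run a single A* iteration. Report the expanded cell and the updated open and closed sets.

step 1: expand (1,0) (f=5, h=3) → closed; open now [(0,0) g=3 f=5, (1,1) g=3 f=5, (2,1) g=2 f=5, (4,0) g=1 f=7]

expanded=(1,0); open=[(0,0) g=3 f=5, (1,1) g=3 f=5, (2,1) g=2 f=5, (4,0) g=1 f=7]; closed=[(1,0), (2,0), (3,0)]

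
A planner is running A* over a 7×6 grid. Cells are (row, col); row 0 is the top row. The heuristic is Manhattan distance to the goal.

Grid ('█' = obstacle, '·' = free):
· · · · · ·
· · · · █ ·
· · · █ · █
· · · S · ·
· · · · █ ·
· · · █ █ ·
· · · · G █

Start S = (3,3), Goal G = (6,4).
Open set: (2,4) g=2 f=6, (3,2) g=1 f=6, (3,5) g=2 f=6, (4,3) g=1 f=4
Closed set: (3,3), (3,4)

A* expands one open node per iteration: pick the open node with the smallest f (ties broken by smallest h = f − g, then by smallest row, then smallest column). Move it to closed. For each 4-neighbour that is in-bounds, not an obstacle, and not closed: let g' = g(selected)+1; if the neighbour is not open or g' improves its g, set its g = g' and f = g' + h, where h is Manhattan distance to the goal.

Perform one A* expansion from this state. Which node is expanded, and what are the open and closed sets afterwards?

expanded=(4,3); open=[(2,4) g=2 f=6, (3,2) g=1 f=6, (3,5) g=2 f=6, (4,2) g=2 f=6]; closed=[(3,3), (3,4), (4,3)]

step 1: expand (4,3) (f=4, h=3) → closed; open now [(2,4) g=2 f=6, (3,2) g=1 f=6, (3,5) g=2 f=6, (4,2) g=2 f=6]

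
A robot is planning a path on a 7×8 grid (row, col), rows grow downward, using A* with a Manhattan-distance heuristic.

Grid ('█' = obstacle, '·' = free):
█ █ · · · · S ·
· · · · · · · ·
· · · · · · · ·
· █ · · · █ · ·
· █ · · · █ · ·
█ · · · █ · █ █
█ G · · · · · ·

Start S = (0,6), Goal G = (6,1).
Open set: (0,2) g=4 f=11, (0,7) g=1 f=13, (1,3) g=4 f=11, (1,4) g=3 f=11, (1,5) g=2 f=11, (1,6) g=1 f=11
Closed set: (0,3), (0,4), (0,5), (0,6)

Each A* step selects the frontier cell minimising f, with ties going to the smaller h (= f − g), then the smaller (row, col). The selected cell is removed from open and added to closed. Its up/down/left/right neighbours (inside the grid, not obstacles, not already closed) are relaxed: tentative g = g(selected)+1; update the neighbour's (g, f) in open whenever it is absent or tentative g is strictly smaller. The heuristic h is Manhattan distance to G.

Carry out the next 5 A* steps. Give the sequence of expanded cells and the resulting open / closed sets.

step 1: expand (0,2) (f=11, h=7) → closed; open now [(0,7) g=1 f=13, (1,2) g=5 f=11, (1,3) g=4 f=11, (1,4) g=3 f=11, (1,5) g=2 f=11, (1,6) g=1 f=11]
step 2: expand (1,2) (f=11, h=6) → closed; open now [(0,7) g=1 f=13, (1,1) g=6 f=11, (1,3) g=4 f=11, (1,4) g=3 f=11, (1,5) g=2 f=11, (1,6) g=1 f=11, (2,2) g=6 f=11]
step 3: expand (1,1) (f=11, h=5) → closed; open now [(0,7) g=1 f=13, (1,0) g=7 f=13, (1,3) g=4 f=11, (1,4) g=3 f=11, (1,5) g=2 f=11, (1,6) g=1 f=11, (2,1) g=7 f=11, (2,2) g=6 f=11]
step 4: expand (2,1) (f=11, h=4) → closed; open now [(0,7) g=1 f=13, (1,0) g=7 f=13, (1,3) g=4 f=11, (1,4) g=3 f=11, (1,5) g=2 f=11, (1,6) g=1 f=11, (2,0) g=8 f=13, (2,2) g=6 f=11]
step 5: expand (2,2) (f=11, h=5) → closed; open now [(0,7) g=1 f=13, (1,0) g=7 f=13, (1,3) g=4 f=11, (1,4) g=3 f=11, (1,5) g=2 f=11, (1,6) g=1 f=11, (2,0) g=8 f=13, (2,3) g=7 f=13, (3,2) g=7 f=11]

order=[(0,2) → (1,2) → (1,1) → (2,1) → (2,2)]; open=[(0,7) g=1 f=13, (1,0) g=7 f=13, (1,3) g=4 f=11, (1,4) g=3 f=11, (1,5) g=2 f=11, (1,6) g=1 f=11, (2,0) g=8 f=13, (2,3) g=7 f=13, (3,2) g=7 f=11]; closed=[(0,2), (0,3), (0,4), (0,5), (0,6), (1,1), (1,2), (2,1), (2,2)]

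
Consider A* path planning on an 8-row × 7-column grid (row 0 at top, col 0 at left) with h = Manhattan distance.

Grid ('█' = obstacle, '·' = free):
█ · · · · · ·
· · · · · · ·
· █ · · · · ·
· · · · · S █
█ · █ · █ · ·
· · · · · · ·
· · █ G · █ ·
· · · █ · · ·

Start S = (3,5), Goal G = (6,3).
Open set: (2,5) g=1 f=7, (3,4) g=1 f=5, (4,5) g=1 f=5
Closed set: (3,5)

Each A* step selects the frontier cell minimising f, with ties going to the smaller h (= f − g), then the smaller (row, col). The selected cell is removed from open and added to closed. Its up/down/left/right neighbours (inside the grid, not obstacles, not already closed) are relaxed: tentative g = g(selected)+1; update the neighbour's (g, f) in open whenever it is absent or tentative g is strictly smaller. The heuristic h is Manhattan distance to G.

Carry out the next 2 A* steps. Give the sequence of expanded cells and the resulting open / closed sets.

order=[(3,4) → (3,3)]; open=[(2,3) g=3 f=7, (2,4) g=2 f=7, (2,5) g=1 f=7, (3,2) g=3 f=7, (4,3) g=3 f=5, (4,5) g=1 f=5]; closed=[(3,3), (3,4), (3,5)]

step 1: expand (3,4) (f=5, h=4) → closed; open now [(2,4) g=2 f=7, (2,5) g=1 f=7, (3,3) g=2 f=5, (4,5) g=1 f=5]
step 2: expand (3,3) (f=5, h=3) → closed; open now [(2,3) g=3 f=7, (2,4) g=2 f=7, (2,5) g=1 f=7, (3,2) g=3 f=7, (4,3) g=3 f=5, (4,5) g=1 f=5]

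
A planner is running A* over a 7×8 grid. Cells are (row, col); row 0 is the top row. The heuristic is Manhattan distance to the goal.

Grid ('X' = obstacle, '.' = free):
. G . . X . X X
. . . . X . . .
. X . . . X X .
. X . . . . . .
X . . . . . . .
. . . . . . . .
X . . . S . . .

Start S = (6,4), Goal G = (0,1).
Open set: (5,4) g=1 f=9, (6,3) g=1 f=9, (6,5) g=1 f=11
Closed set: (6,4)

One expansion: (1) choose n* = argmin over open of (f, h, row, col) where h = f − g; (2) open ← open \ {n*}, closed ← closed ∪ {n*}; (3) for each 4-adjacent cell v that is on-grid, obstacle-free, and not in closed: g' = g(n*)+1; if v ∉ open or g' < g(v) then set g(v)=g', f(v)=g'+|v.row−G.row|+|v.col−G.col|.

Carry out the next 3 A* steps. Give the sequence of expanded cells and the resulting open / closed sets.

order=[(5,4) → (4,4) → (3,4)]; open=[(2,4) g=4 f=9, (3,3) g=4 f=9, (3,5) g=4 f=11, (4,3) g=3 f=9, (4,5) g=3 f=11, (5,3) g=2 f=9, (5,5) g=2 f=11, (6,3) g=1 f=9, (6,5) g=1 f=11]; closed=[(3,4), (4,4), (5,4), (6,4)]

step 1: expand (5,4) (f=9, h=8) → closed; open now [(4,4) g=2 f=9, (5,3) g=2 f=9, (5,5) g=2 f=11, (6,3) g=1 f=9, (6,5) g=1 f=11]
step 2: expand (4,4) (f=9, h=7) → closed; open now [(3,4) g=3 f=9, (4,3) g=3 f=9, (4,5) g=3 f=11, (5,3) g=2 f=9, (5,5) g=2 f=11, (6,3) g=1 f=9, (6,5) g=1 f=11]
step 3: expand (3,4) (f=9, h=6) → closed; open now [(2,4) g=4 f=9, (3,3) g=4 f=9, (3,5) g=4 f=11, (4,3) g=3 f=9, (4,5) g=3 f=11, (5,3) g=2 f=9, (5,5) g=2 f=11, (6,3) g=1 f=9, (6,5) g=1 f=11]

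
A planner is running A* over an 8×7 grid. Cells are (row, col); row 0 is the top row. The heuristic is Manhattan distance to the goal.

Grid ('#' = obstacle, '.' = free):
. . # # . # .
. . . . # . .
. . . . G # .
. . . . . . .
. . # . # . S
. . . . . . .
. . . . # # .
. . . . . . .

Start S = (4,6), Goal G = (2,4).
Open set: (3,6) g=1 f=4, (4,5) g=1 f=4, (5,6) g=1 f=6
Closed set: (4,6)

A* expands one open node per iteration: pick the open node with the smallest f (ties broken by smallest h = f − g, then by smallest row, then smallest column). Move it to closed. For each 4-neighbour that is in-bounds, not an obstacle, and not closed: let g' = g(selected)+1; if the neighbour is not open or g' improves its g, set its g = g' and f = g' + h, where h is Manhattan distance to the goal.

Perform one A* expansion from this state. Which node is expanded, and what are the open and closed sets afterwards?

step 1: expand (3,6) (f=4, h=3) → closed; open now [(2,6) g=2 f=4, (3,5) g=2 f=4, (4,5) g=1 f=4, (5,6) g=1 f=6]

expanded=(3,6); open=[(2,6) g=2 f=4, (3,5) g=2 f=4, (4,5) g=1 f=4, (5,6) g=1 f=6]; closed=[(3,6), (4,6)]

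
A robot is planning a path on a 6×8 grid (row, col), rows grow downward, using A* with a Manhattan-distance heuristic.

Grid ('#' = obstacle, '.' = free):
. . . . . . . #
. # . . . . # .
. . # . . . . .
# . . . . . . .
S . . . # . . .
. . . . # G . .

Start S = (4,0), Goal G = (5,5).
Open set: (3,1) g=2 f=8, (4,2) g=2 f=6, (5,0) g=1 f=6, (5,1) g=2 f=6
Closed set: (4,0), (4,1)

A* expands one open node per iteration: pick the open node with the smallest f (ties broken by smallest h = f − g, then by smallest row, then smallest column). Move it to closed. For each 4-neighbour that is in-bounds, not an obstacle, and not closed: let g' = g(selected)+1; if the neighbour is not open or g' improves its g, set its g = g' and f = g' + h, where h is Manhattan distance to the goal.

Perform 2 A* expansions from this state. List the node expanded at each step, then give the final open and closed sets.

order=[(4,2) → (4,3)]; open=[(3,1) g=2 f=8, (3,2) g=3 f=8, (3,3) g=4 f=8, (5,0) g=1 f=6, (5,1) g=2 f=6, (5,2) g=3 f=6, (5,3) g=4 f=6]; closed=[(4,0), (4,1), (4,2), (4,3)]

step 1: expand (4,2) (f=6, h=4) → closed; open now [(3,1) g=2 f=8, (3,2) g=3 f=8, (4,3) g=3 f=6, (5,0) g=1 f=6, (5,1) g=2 f=6, (5,2) g=3 f=6]
step 2: expand (4,3) (f=6, h=3) → closed; open now [(3,1) g=2 f=8, (3,2) g=3 f=8, (3,3) g=4 f=8, (5,0) g=1 f=6, (5,1) g=2 f=6, (5,2) g=3 f=6, (5,3) g=4 f=6]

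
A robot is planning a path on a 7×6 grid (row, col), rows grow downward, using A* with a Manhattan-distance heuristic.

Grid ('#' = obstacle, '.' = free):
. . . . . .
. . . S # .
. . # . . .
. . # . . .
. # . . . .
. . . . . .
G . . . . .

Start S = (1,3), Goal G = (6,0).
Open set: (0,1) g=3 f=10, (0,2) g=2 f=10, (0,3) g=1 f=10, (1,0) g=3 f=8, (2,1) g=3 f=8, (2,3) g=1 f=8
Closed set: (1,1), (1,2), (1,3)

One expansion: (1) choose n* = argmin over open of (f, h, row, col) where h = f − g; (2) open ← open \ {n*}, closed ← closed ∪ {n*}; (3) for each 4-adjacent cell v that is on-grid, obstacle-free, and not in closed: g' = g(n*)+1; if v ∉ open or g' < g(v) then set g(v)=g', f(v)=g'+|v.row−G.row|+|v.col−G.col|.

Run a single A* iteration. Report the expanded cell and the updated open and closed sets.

step 1: expand (1,0) (f=8, h=5) → closed; open now [(0,0) g=4 f=10, (0,1) g=3 f=10, (0,2) g=2 f=10, (0,3) g=1 f=10, (2,0) g=4 f=8, (2,1) g=3 f=8, (2,3) g=1 f=8]

expanded=(1,0); open=[(0,0) g=4 f=10, (0,1) g=3 f=10, (0,2) g=2 f=10, (0,3) g=1 f=10, (2,0) g=4 f=8, (2,1) g=3 f=8, (2,3) g=1 f=8]; closed=[(1,0), (1,1), (1,2), (1,3)]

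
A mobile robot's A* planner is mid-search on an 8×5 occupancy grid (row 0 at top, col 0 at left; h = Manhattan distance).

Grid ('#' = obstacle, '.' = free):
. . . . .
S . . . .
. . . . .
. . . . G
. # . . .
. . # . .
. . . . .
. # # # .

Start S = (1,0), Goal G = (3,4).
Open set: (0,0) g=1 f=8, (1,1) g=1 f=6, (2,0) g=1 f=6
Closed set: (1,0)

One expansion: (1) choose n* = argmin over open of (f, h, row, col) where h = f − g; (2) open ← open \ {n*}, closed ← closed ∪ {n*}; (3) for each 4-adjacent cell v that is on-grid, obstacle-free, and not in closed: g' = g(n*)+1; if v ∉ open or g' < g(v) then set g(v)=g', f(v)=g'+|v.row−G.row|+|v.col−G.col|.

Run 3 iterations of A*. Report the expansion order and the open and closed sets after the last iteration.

order=[(1,1) → (1,2) → (1,3)]; open=[(0,0) g=1 f=8, (0,1) g=2 f=8, (0,2) g=3 f=8, (0,3) g=4 f=8, (1,4) g=4 f=6, (2,0) g=1 f=6, (2,1) g=2 f=6, (2,2) g=3 f=6, (2,3) g=4 f=6]; closed=[(1,0), (1,1), (1,2), (1,3)]

step 1: expand (1,1) (f=6, h=5) → closed; open now [(0,0) g=1 f=8, (0,1) g=2 f=8, (1,2) g=2 f=6, (2,0) g=1 f=6, (2,1) g=2 f=6]
step 2: expand (1,2) (f=6, h=4) → closed; open now [(0,0) g=1 f=8, (0,1) g=2 f=8, (0,2) g=3 f=8, (1,3) g=3 f=6, (2,0) g=1 f=6, (2,1) g=2 f=6, (2,2) g=3 f=6]
step 3: expand (1,3) (f=6, h=3) → closed; open now [(0,0) g=1 f=8, (0,1) g=2 f=8, (0,2) g=3 f=8, (0,3) g=4 f=8, (1,4) g=4 f=6, (2,0) g=1 f=6, (2,1) g=2 f=6, (2,2) g=3 f=6, (2,3) g=4 f=6]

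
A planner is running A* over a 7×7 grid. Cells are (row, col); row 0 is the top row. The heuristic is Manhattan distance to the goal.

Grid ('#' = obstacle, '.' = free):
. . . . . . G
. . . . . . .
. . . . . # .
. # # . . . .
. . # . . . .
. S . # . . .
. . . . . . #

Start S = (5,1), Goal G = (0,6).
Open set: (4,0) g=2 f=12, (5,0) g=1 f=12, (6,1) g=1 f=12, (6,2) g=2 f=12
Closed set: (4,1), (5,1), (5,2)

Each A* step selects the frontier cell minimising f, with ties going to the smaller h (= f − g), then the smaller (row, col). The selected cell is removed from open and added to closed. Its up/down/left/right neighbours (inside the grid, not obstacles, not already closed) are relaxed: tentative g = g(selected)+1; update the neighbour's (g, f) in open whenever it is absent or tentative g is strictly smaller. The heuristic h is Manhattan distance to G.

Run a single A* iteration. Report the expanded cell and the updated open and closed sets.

step 1: expand (4,0) (f=12, h=10) → closed; open now [(3,0) g=3 f=12, (5,0) g=1 f=12, (6,1) g=1 f=12, (6,2) g=2 f=12]

expanded=(4,0); open=[(3,0) g=3 f=12, (5,0) g=1 f=12, (6,1) g=1 f=12, (6,2) g=2 f=12]; closed=[(4,0), (4,1), (5,1), (5,2)]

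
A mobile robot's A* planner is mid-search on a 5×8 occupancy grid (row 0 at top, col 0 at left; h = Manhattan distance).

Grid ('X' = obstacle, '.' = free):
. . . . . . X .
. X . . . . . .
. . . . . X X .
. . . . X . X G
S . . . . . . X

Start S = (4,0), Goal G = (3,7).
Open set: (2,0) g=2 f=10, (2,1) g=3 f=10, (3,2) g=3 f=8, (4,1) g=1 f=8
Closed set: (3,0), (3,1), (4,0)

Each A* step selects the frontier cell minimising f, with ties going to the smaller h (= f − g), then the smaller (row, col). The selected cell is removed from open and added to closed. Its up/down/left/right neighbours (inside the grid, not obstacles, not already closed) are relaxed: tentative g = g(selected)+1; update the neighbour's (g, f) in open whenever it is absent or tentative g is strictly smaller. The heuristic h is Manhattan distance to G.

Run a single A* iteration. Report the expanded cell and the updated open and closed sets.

expanded=(3,2); open=[(2,0) g=2 f=10, (2,1) g=3 f=10, (2,2) g=4 f=10, (3,3) g=4 f=8, (4,1) g=1 f=8, (4,2) g=4 f=10]; closed=[(3,0), (3,1), (3,2), (4,0)]

step 1: expand (3,2) (f=8, h=5) → closed; open now [(2,0) g=2 f=10, (2,1) g=3 f=10, (2,2) g=4 f=10, (3,3) g=4 f=8, (4,1) g=1 f=8, (4,2) g=4 f=10]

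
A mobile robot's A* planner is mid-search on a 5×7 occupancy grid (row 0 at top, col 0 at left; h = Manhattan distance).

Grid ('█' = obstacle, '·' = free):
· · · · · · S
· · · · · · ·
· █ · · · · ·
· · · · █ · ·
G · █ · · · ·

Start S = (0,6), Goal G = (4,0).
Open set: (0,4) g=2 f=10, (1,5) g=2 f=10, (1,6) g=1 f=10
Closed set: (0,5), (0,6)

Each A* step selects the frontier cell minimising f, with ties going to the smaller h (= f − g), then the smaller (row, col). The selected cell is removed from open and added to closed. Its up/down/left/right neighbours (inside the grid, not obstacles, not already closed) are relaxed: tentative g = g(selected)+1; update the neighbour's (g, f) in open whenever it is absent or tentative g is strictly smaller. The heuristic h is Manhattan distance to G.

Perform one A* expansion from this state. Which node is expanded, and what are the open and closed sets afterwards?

step 1: expand (0,4) (f=10, h=8) → closed; open now [(0,3) g=3 f=10, (1,4) g=3 f=10, (1,5) g=2 f=10, (1,6) g=1 f=10]

expanded=(0,4); open=[(0,3) g=3 f=10, (1,4) g=3 f=10, (1,5) g=2 f=10, (1,6) g=1 f=10]; closed=[(0,4), (0,5), (0,6)]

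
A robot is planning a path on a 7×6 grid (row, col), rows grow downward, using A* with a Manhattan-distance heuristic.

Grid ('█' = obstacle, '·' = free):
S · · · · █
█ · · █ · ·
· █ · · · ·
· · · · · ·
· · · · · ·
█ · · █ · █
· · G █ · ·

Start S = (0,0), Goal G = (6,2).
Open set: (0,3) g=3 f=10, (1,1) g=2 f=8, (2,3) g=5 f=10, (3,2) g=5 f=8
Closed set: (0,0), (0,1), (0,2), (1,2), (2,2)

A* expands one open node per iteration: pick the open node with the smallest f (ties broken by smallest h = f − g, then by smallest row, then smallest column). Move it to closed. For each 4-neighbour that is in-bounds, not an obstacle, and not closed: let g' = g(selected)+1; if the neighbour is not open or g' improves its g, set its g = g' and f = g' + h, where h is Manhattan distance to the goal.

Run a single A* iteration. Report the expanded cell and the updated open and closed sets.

expanded=(3,2); open=[(0,3) g=3 f=10, (1,1) g=2 f=8, (2,3) g=5 f=10, (3,1) g=6 f=10, (3,3) g=6 f=10, (4,2) g=6 f=8]; closed=[(0,0), (0,1), (0,2), (1,2), (2,2), (3,2)]

step 1: expand (3,2) (f=8, h=3) → closed; open now [(0,3) g=3 f=10, (1,1) g=2 f=8, (2,3) g=5 f=10, (3,1) g=6 f=10, (3,3) g=6 f=10, (4,2) g=6 f=8]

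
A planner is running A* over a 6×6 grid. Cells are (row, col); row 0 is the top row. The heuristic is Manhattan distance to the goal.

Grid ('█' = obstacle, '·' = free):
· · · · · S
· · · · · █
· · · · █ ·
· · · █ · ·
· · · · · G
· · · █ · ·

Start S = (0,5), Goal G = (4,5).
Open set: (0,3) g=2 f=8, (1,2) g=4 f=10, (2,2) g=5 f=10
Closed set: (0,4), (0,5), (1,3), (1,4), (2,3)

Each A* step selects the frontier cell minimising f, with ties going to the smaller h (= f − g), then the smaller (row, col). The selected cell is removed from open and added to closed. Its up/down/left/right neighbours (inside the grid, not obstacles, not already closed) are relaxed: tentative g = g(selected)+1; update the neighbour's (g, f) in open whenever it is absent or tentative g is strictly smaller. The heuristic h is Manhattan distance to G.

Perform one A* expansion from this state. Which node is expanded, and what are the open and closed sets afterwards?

expanded=(0,3); open=[(0,2) g=3 f=10, (1,2) g=4 f=10, (2,2) g=5 f=10]; closed=[(0,3), (0,4), (0,5), (1,3), (1,4), (2,3)]

step 1: expand (0,3) (f=8, h=6) → closed; open now [(0,2) g=3 f=10, (1,2) g=4 f=10, (2,2) g=5 f=10]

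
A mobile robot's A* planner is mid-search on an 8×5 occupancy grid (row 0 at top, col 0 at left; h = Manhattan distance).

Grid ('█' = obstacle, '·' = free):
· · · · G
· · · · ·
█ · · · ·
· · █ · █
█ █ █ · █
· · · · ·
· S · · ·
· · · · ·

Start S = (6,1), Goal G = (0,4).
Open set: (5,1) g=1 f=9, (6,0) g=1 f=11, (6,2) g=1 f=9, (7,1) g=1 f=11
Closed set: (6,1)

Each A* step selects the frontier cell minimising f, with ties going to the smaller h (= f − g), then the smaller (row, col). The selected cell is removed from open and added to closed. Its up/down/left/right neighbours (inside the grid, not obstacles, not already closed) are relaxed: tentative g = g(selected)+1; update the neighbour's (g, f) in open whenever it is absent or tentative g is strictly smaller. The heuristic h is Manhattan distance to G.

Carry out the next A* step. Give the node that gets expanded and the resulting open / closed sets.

step 1: expand (5,1) (f=9, h=8) → closed; open now [(5,0) g=2 f=11, (5,2) g=2 f=9, (6,0) g=1 f=11, (6,2) g=1 f=9, (7,1) g=1 f=11]

expanded=(5,1); open=[(5,0) g=2 f=11, (5,2) g=2 f=9, (6,0) g=1 f=11, (6,2) g=1 f=9, (7,1) g=1 f=11]; closed=[(5,1), (6,1)]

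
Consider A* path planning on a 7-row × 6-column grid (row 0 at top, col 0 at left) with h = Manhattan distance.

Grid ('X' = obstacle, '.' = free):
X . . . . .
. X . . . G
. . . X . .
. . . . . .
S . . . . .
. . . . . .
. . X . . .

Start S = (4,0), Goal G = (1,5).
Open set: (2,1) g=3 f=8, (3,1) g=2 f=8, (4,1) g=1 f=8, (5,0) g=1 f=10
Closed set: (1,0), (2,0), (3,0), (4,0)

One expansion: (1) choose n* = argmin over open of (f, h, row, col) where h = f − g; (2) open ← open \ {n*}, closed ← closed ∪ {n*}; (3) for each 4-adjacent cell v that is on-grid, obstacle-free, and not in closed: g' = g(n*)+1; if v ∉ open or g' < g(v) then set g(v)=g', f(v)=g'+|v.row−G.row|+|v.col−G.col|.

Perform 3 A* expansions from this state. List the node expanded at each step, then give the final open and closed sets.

order=[(2,1) → (2,2) → (1,2)]; open=[(0,2) g=6 f=10, (1,3) g=6 f=8, (3,1) g=2 f=8, (3,2) g=5 f=10, (4,1) g=1 f=8, (5,0) g=1 f=10]; closed=[(1,0), (1,2), (2,0), (2,1), (2,2), (3,0), (4,0)]

step 1: expand (2,1) (f=8, h=5) → closed; open now [(2,2) g=4 f=8, (3,1) g=2 f=8, (4,1) g=1 f=8, (5,0) g=1 f=10]
step 2: expand (2,2) (f=8, h=4) → closed; open now [(1,2) g=5 f=8, (3,1) g=2 f=8, (3,2) g=5 f=10, (4,1) g=1 f=8, (5,0) g=1 f=10]
step 3: expand (1,2) (f=8, h=3) → closed; open now [(0,2) g=6 f=10, (1,3) g=6 f=8, (3,1) g=2 f=8, (3,2) g=5 f=10, (4,1) g=1 f=8, (5,0) g=1 f=10]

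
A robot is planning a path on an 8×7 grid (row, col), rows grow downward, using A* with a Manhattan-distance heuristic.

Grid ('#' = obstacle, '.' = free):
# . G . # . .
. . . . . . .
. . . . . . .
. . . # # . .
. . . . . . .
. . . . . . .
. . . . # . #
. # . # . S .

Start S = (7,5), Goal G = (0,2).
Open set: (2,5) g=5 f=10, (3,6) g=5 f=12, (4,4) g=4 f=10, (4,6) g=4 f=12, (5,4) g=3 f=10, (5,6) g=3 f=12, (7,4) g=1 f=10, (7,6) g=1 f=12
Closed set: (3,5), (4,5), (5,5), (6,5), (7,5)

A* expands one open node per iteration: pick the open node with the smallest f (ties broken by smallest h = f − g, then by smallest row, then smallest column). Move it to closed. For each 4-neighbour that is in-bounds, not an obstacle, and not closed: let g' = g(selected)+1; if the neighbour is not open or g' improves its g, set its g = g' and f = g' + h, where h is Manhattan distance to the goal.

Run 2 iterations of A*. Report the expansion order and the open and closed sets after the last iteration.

order=[(2,5) → (1,5)]; open=[(0,5) g=7 f=10, (1,4) g=7 f=10, (1,6) g=7 f=12, (2,4) g=6 f=10, (2,6) g=6 f=12, (3,6) g=5 f=12, (4,4) g=4 f=10, (4,6) g=4 f=12, (5,4) g=3 f=10, (5,6) g=3 f=12, (7,4) g=1 f=10, (7,6) g=1 f=12]; closed=[(1,5), (2,5), (3,5), (4,5), (5,5), (6,5), (7,5)]

step 1: expand (2,5) (f=10, h=5) → closed; open now [(1,5) g=6 f=10, (2,4) g=6 f=10, (2,6) g=6 f=12, (3,6) g=5 f=12, (4,4) g=4 f=10, (4,6) g=4 f=12, (5,4) g=3 f=10, (5,6) g=3 f=12, (7,4) g=1 f=10, (7,6) g=1 f=12]
step 2: expand (1,5) (f=10, h=4) → closed; open now [(0,5) g=7 f=10, (1,4) g=7 f=10, (1,6) g=7 f=12, (2,4) g=6 f=10, (2,6) g=6 f=12, (3,6) g=5 f=12, (4,4) g=4 f=10, (4,6) g=4 f=12, (5,4) g=3 f=10, (5,6) g=3 f=12, (7,4) g=1 f=10, (7,6) g=1 f=12]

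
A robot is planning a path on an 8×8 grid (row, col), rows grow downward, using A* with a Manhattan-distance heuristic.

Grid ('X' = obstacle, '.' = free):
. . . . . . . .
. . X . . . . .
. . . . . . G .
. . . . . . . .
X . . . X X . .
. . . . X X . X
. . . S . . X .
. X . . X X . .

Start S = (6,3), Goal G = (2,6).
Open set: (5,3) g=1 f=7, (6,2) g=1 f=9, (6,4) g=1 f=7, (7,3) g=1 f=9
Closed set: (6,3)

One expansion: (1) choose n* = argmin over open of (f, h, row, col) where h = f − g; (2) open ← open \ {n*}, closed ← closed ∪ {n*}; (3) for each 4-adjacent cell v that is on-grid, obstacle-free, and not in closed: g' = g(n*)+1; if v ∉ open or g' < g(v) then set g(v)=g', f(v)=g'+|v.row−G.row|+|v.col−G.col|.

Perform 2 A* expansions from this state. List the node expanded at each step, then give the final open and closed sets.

order=[(5,3) → (4,3)]; open=[(3,3) g=3 f=7, (4,2) g=3 f=9, (5,2) g=2 f=9, (6,2) g=1 f=9, (6,4) g=1 f=7, (7,3) g=1 f=9]; closed=[(4,3), (5,3), (6,3)]

step 1: expand (5,3) (f=7, h=6) → closed; open now [(4,3) g=2 f=7, (5,2) g=2 f=9, (6,2) g=1 f=9, (6,4) g=1 f=7, (7,3) g=1 f=9]
step 2: expand (4,3) (f=7, h=5) → closed; open now [(3,3) g=3 f=7, (4,2) g=3 f=9, (5,2) g=2 f=9, (6,2) g=1 f=9, (6,4) g=1 f=7, (7,3) g=1 f=9]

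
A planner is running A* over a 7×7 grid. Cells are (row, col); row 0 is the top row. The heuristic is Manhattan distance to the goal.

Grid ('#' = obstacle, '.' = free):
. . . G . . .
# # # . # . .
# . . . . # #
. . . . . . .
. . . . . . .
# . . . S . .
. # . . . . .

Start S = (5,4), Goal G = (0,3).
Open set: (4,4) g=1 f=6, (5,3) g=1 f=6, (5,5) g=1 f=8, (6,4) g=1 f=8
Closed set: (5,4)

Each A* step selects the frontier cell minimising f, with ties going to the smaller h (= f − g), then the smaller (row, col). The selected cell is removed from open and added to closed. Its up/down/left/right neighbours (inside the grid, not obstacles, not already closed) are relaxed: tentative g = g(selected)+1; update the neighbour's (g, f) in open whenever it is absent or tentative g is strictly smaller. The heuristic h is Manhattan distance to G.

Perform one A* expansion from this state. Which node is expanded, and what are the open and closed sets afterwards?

step 1: expand (4,4) (f=6, h=5) → closed; open now [(3,4) g=2 f=6, (4,3) g=2 f=6, (4,5) g=2 f=8, (5,3) g=1 f=6, (5,5) g=1 f=8, (6,4) g=1 f=8]

expanded=(4,4); open=[(3,4) g=2 f=6, (4,3) g=2 f=6, (4,5) g=2 f=8, (5,3) g=1 f=6, (5,5) g=1 f=8, (6,4) g=1 f=8]; closed=[(4,4), (5,4)]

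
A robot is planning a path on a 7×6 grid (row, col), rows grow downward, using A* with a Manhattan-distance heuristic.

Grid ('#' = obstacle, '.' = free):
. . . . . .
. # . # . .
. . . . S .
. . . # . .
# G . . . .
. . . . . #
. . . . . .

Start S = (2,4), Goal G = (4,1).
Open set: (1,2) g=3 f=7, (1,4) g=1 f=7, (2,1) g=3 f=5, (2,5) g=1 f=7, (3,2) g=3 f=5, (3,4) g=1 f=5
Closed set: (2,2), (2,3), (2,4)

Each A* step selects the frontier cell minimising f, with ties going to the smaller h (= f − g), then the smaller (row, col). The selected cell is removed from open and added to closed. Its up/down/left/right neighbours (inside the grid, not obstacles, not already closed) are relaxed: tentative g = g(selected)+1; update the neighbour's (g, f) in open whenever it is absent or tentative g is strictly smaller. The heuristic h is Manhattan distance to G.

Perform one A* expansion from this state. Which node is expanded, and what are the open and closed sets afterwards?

step 1: expand (2,1) (f=5, h=2) → closed; open now [(1,2) g=3 f=7, (1,4) g=1 f=7, (2,0) g=4 f=7, (2,5) g=1 f=7, (3,1) g=4 f=5, (3,2) g=3 f=5, (3,4) g=1 f=5]

expanded=(2,1); open=[(1,2) g=3 f=7, (1,4) g=1 f=7, (2,0) g=4 f=7, (2,5) g=1 f=7, (3,1) g=4 f=5, (3,2) g=3 f=5, (3,4) g=1 f=5]; closed=[(2,1), (2,2), (2,3), (2,4)]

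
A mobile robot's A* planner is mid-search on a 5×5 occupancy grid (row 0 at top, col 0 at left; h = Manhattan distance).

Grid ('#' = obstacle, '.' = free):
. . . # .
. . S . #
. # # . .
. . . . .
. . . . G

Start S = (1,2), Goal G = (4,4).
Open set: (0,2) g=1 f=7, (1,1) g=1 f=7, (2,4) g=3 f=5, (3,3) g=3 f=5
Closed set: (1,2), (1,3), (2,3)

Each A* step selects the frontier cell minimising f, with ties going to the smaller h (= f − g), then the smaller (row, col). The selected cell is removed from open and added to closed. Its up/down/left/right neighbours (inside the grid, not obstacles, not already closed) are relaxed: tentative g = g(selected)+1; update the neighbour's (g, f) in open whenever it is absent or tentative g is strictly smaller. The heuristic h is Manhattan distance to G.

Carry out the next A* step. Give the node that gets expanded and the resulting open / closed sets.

step 1: expand (2,4) (f=5, h=2) → closed; open now [(0,2) g=1 f=7, (1,1) g=1 f=7, (3,3) g=3 f=5, (3,4) g=4 f=5]

expanded=(2,4); open=[(0,2) g=1 f=7, (1,1) g=1 f=7, (3,3) g=3 f=5, (3,4) g=4 f=5]; closed=[(1,2), (1,3), (2,3), (2,4)]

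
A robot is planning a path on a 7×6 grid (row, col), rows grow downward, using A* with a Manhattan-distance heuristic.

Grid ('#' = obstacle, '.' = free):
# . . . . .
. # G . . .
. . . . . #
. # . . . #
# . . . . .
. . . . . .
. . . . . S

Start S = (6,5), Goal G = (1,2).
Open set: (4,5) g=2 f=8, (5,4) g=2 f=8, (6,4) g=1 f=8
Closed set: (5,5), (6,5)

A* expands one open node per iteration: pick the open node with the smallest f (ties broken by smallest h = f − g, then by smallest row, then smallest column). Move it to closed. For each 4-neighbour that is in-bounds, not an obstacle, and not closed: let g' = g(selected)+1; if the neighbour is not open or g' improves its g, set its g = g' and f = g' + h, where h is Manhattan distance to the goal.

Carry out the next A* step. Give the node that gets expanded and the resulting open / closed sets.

expanded=(4,5); open=[(4,4) g=3 f=8, (5,4) g=2 f=8, (6,4) g=1 f=8]; closed=[(4,5), (5,5), (6,5)]

step 1: expand (4,5) (f=8, h=6) → closed; open now [(4,4) g=3 f=8, (5,4) g=2 f=8, (6,4) g=1 f=8]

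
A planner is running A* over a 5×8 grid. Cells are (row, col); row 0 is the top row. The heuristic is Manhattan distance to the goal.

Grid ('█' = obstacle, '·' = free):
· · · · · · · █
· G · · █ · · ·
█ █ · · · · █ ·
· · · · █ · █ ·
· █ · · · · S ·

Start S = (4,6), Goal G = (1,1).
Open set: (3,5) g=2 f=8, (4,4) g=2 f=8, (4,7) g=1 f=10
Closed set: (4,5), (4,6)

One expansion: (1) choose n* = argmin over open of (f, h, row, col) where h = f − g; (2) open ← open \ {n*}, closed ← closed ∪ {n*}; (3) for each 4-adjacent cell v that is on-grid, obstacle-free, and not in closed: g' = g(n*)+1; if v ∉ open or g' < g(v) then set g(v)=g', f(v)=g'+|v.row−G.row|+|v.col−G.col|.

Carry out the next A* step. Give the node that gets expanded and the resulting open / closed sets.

expanded=(3,5); open=[(2,5) g=3 f=8, (4,4) g=2 f=8, (4,7) g=1 f=10]; closed=[(3,5), (4,5), (4,6)]

step 1: expand (3,5) (f=8, h=6) → closed; open now [(2,5) g=3 f=8, (4,4) g=2 f=8, (4,7) g=1 f=10]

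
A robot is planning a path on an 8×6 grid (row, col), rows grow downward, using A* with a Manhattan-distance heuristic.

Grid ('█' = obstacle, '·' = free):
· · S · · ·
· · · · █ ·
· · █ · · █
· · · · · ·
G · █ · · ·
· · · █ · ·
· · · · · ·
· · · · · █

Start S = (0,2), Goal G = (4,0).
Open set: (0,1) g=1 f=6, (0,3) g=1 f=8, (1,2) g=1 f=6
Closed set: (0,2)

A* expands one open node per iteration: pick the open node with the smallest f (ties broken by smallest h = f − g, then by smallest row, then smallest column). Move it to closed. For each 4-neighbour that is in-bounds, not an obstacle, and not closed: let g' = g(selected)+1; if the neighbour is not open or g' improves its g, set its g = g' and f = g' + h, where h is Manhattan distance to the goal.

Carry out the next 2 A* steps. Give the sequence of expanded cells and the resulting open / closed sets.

order=[(0,1) → (0,0)]; open=[(0,3) g=1 f=8, (1,0) g=3 f=6, (1,1) g=2 f=6, (1,2) g=1 f=6]; closed=[(0,0), (0,1), (0,2)]

step 1: expand (0,1) (f=6, h=5) → closed; open now [(0,0) g=2 f=6, (0,3) g=1 f=8, (1,1) g=2 f=6, (1,2) g=1 f=6]
step 2: expand (0,0) (f=6, h=4) → closed; open now [(0,3) g=1 f=8, (1,0) g=3 f=6, (1,1) g=2 f=6, (1,2) g=1 f=6]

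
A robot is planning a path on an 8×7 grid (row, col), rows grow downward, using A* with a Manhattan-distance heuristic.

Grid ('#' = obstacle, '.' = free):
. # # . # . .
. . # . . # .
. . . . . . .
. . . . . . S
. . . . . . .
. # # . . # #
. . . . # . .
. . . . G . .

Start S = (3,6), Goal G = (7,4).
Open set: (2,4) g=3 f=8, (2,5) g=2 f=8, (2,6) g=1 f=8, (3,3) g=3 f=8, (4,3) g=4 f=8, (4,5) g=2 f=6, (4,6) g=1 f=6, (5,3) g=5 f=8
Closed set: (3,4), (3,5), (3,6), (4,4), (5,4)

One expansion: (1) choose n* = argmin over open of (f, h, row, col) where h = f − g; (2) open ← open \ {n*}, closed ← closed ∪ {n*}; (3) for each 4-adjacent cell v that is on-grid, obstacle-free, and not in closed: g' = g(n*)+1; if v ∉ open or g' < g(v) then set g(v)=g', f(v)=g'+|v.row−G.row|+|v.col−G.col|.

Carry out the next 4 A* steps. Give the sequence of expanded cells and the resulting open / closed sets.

order=[(4,5) → (4,6) → (5,3) → (6,3)]; open=[(2,4) g=3 f=8, (2,5) g=2 f=8, (2,6) g=1 f=8, (3,3) g=3 f=8, (4,3) g=4 f=8, (6,2) g=7 f=10, (7,3) g=7 f=8]; closed=[(3,4), (3,5), (3,6), (4,4), (4,5), (4,6), (5,3), (5,4), (6,3)]

step 1: expand (4,5) (f=6, h=4) → closed; open now [(2,4) g=3 f=8, (2,5) g=2 f=8, (2,6) g=1 f=8, (3,3) g=3 f=8, (4,3) g=4 f=8, (4,6) g=1 f=6, (5,3) g=5 f=8]
step 2: expand (4,6) (f=6, h=5) → closed; open now [(2,4) g=3 f=8, (2,5) g=2 f=8, (2,6) g=1 f=8, (3,3) g=3 f=8, (4,3) g=4 f=8, (5,3) g=5 f=8]
step 3: expand (5,3) (f=8, h=3) → closed; open now [(2,4) g=3 f=8, (2,5) g=2 f=8, (2,6) g=1 f=8, (3,3) g=3 f=8, (4,3) g=4 f=8, (6,3) g=6 f=8]
step 4: expand (6,3) (f=8, h=2) → closed; open now [(2,4) g=3 f=8, (2,5) g=2 f=8, (2,6) g=1 f=8, (3,3) g=3 f=8, (4,3) g=4 f=8, (6,2) g=7 f=10, (7,3) g=7 f=8]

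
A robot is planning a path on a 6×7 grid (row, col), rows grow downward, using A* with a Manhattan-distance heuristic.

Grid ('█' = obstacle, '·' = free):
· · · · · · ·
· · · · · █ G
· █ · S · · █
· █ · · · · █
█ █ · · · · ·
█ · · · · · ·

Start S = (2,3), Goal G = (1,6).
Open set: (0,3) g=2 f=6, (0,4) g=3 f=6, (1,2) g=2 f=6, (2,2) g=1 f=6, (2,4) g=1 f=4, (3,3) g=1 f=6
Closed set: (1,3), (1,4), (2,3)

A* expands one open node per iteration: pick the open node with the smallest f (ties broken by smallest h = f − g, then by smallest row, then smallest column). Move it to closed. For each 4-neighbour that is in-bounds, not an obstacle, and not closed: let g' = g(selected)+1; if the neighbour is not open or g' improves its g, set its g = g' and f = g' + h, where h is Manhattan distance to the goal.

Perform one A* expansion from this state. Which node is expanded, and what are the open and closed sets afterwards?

step 1: expand (2,4) (f=4, h=3) → closed; open now [(0,3) g=2 f=6, (0,4) g=3 f=6, (1,2) g=2 f=6, (2,2) g=1 f=6, (2,5) g=2 f=4, (3,3) g=1 f=6, (3,4) g=2 f=6]

expanded=(2,4); open=[(0,3) g=2 f=6, (0,4) g=3 f=6, (1,2) g=2 f=6, (2,2) g=1 f=6, (2,5) g=2 f=4, (3,3) g=1 f=6, (3,4) g=2 f=6]; closed=[(1,3), (1,4), (2,3), (2,4)]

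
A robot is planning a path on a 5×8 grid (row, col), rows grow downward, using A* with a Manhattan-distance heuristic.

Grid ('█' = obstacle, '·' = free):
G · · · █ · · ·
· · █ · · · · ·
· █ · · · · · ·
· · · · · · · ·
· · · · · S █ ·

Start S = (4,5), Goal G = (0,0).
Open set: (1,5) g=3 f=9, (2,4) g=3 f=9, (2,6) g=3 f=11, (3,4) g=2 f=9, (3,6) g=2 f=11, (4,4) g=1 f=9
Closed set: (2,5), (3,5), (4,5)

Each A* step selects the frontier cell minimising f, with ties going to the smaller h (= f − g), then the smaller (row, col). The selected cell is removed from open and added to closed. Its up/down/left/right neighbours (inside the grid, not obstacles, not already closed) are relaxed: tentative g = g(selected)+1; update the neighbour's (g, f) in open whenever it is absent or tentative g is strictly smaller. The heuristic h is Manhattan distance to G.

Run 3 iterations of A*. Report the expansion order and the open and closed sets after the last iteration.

order=[(1,5) → (0,5) → (1,4)]; open=[(0,6) g=5 f=11, (1,3) g=5 f=9, (1,6) g=4 f=11, (2,4) g=3 f=9, (2,6) g=3 f=11, (3,4) g=2 f=9, (3,6) g=2 f=11, (4,4) g=1 f=9]; closed=[(0,5), (1,4), (1,5), (2,5), (3,5), (4,5)]

step 1: expand (1,5) (f=9, h=6) → closed; open now [(0,5) g=4 f=9, (1,4) g=4 f=9, (1,6) g=4 f=11, (2,4) g=3 f=9, (2,6) g=3 f=11, (3,4) g=2 f=9, (3,6) g=2 f=11, (4,4) g=1 f=9]
step 2: expand (0,5) (f=9, h=5) → closed; open now [(0,6) g=5 f=11, (1,4) g=4 f=9, (1,6) g=4 f=11, (2,4) g=3 f=9, (2,6) g=3 f=11, (3,4) g=2 f=9, (3,6) g=2 f=11, (4,4) g=1 f=9]
step 3: expand (1,4) (f=9, h=5) → closed; open now [(0,6) g=5 f=11, (1,3) g=5 f=9, (1,6) g=4 f=11, (2,4) g=3 f=9, (2,6) g=3 f=11, (3,4) g=2 f=9, (3,6) g=2 f=11, (4,4) g=1 f=9]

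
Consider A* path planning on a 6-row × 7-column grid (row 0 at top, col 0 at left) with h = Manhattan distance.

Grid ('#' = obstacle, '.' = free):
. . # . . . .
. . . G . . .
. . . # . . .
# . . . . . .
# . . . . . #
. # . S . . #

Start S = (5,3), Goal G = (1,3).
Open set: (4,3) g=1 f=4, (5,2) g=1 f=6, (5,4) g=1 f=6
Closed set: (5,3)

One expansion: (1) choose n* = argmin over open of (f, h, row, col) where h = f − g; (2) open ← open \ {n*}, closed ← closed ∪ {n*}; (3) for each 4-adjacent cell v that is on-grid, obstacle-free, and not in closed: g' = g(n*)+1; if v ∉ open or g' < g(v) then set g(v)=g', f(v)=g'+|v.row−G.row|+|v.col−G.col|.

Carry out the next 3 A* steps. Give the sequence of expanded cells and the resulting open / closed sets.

order=[(4,3) → (3,3) → (3,2)]; open=[(2,2) g=4 f=6, (3,1) g=4 f=8, (3,4) g=3 f=6, (4,2) g=2 f=6, (4,4) g=2 f=6, (5,2) g=1 f=6, (5,4) g=1 f=6]; closed=[(3,2), (3,3), (4,3), (5,3)]

step 1: expand (4,3) (f=4, h=3) → closed; open now [(3,3) g=2 f=4, (4,2) g=2 f=6, (4,4) g=2 f=6, (5,2) g=1 f=6, (5,4) g=1 f=6]
step 2: expand (3,3) (f=4, h=2) → closed; open now [(3,2) g=3 f=6, (3,4) g=3 f=6, (4,2) g=2 f=6, (4,4) g=2 f=6, (5,2) g=1 f=6, (5,4) g=1 f=6]
step 3: expand (3,2) (f=6, h=3) → closed; open now [(2,2) g=4 f=6, (3,1) g=4 f=8, (3,4) g=3 f=6, (4,2) g=2 f=6, (4,4) g=2 f=6, (5,2) g=1 f=6, (5,4) g=1 f=6]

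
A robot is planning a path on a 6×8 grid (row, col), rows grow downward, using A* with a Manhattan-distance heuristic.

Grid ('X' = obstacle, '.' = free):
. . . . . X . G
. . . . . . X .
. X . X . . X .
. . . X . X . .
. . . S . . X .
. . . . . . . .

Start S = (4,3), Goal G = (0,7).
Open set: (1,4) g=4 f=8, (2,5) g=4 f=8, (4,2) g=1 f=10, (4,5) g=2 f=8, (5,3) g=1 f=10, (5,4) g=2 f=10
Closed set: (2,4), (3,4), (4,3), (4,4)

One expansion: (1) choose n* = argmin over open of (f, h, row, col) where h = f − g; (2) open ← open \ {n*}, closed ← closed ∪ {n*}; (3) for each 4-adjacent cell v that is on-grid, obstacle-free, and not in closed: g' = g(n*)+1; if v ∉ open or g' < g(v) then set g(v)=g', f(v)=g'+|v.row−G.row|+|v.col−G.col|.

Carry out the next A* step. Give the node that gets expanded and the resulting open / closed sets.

step 1: expand (1,4) (f=8, h=4) → closed; open now [(0,4) g=5 f=8, (1,3) g=5 f=10, (1,5) g=5 f=8, (2,5) g=4 f=8, (4,2) g=1 f=10, (4,5) g=2 f=8, (5,3) g=1 f=10, (5,4) g=2 f=10]

expanded=(1,4); open=[(0,4) g=5 f=8, (1,3) g=5 f=10, (1,5) g=5 f=8, (2,5) g=4 f=8, (4,2) g=1 f=10, (4,5) g=2 f=8, (5,3) g=1 f=10, (5,4) g=2 f=10]; closed=[(1,4), (2,4), (3,4), (4,3), (4,4)]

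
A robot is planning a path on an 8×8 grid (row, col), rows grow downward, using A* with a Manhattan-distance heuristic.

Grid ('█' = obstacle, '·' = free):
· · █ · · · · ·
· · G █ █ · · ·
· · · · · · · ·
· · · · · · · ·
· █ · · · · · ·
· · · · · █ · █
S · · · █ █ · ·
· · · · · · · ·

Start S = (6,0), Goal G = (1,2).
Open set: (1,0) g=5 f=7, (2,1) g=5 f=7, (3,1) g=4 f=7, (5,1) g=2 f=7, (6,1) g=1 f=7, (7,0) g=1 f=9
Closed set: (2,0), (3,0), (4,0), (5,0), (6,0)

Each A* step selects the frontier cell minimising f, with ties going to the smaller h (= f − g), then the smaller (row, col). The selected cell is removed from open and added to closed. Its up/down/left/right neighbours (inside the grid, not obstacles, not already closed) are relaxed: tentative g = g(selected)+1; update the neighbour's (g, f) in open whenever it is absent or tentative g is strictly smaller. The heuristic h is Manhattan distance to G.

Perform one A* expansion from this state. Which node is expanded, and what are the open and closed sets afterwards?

step 1: expand (1,0) (f=7, h=2) → closed; open now [(0,0) g=6 f=9, (1,1) g=6 f=7, (2,1) g=5 f=7, (3,1) g=4 f=7, (5,1) g=2 f=7, (6,1) g=1 f=7, (7,0) g=1 f=9]

expanded=(1,0); open=[(0,0) g=6 f=9, (1,1) g=6 f=7, (2,1) g=5 f=7, (3,1) g=4 f=7, (5,1) g=2 f=7, (6,1) g=1 f=7, (7,0) g=1 f=9]; closed=[(1,0), (2,0), (3,0), (4,0), (5,0), (6,0)]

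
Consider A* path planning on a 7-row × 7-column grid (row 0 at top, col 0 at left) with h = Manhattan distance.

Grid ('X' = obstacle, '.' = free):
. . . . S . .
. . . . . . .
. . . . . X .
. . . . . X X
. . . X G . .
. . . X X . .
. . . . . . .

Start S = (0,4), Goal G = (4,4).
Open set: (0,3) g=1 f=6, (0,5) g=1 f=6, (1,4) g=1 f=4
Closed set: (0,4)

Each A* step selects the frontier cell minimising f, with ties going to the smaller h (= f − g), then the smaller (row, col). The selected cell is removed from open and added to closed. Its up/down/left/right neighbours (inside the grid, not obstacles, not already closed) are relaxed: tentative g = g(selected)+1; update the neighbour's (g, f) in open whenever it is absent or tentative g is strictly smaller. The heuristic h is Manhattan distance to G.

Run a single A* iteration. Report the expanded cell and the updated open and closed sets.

step 1: expand (1,4) (f=4, h=3) → closed; open now [(0,3) g=1 f=6, (0,5) g=1 f=6, (1,3) g=2 f=6, (1,5) g=2 f=6, (2,4) g=2 f=4]

expanded=(1,4); open=[(0,3) g=1 f=6, (0,5) g=1 f=6, (1,3) g=2 f=6, (1,5) g=2 f=6, (2,4) g=2 f=4]; closed=[(0,4), (1,4)]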